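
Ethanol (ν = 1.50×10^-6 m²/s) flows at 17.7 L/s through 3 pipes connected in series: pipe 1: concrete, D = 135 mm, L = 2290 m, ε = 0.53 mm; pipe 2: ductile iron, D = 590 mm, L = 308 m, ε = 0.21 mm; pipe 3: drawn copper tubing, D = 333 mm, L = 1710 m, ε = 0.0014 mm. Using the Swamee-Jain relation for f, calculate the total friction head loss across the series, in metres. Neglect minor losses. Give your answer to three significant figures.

Pipe 1: V = 1.237 m/s, Re = 1.11×10^5, ε/D = 0.00393, f = 0.02949, h_1 = f(L/D)V²/2g = 38.99 m
Pipe 2: V = 0.06474 m/s, Re = 2.55×10^4, ε/D = 3.56×10^-4, f = 0.02529, h_2 = f(L/D)V²/2g = 0.002821 m
Pipe 3: V = 0.2032 m/s, Re = 4.51×10^4, ε/D = 4.20×10^-6, f = 0.02127, h_3 = f(L/D)V²/2g = 0.2299 m
Series → Q common, losses add: H = Σh = 39.22 m

H ≈ 39.2 m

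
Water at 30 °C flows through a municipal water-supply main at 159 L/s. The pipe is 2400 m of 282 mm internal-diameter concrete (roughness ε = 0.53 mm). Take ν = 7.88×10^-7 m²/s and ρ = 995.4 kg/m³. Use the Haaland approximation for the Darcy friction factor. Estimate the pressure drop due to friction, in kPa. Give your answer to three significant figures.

V = 4Q/(πD²) = 4·0.159/(π·0.282²) = 2.546 m/s
Re = VD/ν = 2.546·0.282/7.88×10^-7 = 9.11×10^5 → turbulent
ε/D = 0.53/282 = 0.00188
Haaland: f = 0.02327
h_f = f(L/D)V²/(2g) = 0.02327·(2400/0.282)·2.546²/(2·9.81) = 65.42 m
Δp = ρg·h_f = 995.4·9.81·65.42 = 638.8 kPa

Δp ≈ 639 kPa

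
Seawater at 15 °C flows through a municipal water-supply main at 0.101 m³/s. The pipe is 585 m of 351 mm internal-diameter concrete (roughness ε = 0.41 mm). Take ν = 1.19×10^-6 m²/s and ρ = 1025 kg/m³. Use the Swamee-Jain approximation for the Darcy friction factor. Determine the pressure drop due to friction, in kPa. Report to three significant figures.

V = 4Q/(πD²) = 4·0.101/(π·0.351²) = 1.044 m/s
Re = VD/ν = 1.044·0.351/1.19×10^-6 = 3.08×10^5 → turbulent
ε/D = 0.41/351 = 0.00117
Swamee-Jain: f = 0.02140
h_f = f(L/D)V²/(2g) = 0.02140·(585/0.351)·1.044²/(2·9.81) = 1.980 m
Δp = ρg·h_f = 1025·9.81·1.980 = 19.91 kPa

Δp ≈ 19.9 kPa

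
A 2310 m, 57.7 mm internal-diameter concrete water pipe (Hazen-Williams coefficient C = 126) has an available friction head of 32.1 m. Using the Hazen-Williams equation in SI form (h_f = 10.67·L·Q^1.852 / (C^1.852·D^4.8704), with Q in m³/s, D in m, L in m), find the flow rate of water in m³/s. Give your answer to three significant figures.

Q ≈ 0.00193 m³/s

Rearranging: Q = [h_f·C^1.852·D^4.8704 / (10.67·L)]^(1/1.852)
Q = [32.1·126^1.852·0.0577^4.8704 / (10.67·2310)]^0.540 = 0.001926 m³/s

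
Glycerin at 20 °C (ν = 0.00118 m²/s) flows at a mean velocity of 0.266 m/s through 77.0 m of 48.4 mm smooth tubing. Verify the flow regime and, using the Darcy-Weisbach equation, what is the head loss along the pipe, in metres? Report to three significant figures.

h_f ≈ 33.7 m

Re = VD/ν = 0.266·0.04840/0.00118 = 10.9 → laminar (Re < 2300)
f = 64/Re = 5.866
h_f = f(L/D)V²/(2g) = 5.866·(77.0/0.04840)·0.266²/(2·9.81) = 33.65 m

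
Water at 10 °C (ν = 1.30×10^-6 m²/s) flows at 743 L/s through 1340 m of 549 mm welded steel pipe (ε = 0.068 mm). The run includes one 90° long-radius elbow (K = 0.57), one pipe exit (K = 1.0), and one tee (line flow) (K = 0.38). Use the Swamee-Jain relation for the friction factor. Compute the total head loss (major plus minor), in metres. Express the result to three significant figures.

V = 4Q/(πD²) = 3.139 m/s; V²/2g = 0.5021 m
Re = 1.33×10^6, ε/D = 1.24×10^-4 → f = 0.01358 (Swamee-Jain)
Major: h_f = f(L/D)·V²/2g = 0.01358·2441·0.5021 = 16.64 m
Minor: ΣK = 1.95; h_m = ΣK·V²/2g = 0.9791 m
Total H_L = 16.64 + 0.9791 = 17.62 m

H_L ≈ 17.6 m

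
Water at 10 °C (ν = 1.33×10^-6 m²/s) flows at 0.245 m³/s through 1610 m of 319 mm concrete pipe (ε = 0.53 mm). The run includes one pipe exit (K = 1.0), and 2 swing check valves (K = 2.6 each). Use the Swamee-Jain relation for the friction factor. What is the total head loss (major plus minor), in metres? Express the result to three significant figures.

H_L ≈ 57.8 m

V = 4Q/(πD²) = 3.065 m/s; V²/2g = 0.4790 m
Re = 7.35×10^5, ε/D = 0.00166 → f = 0.02269 (Swamee-Jain)
Major: h_f = f(L/D)·V²/2g = 0.02269·5047·0.4790 = 54.84 m
Minor: ΣK = 6.20; h_m = ΣK·V²/2g = 2.969 m
Total H_L = 54.84 + 2.969 = 57.81 m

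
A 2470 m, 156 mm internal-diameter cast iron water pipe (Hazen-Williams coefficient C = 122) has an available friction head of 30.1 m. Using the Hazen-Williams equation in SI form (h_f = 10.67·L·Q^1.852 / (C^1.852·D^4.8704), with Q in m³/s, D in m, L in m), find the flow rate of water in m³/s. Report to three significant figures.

Q ≈ 0.0238 m³/s

Rearranging: Q = [h_f·C^1.852·D^4.8704 / (10.67·L)]^(1/1.852)
Q = [30.1·122^1.852·0.156^4.8704 / (10.67·2470)]^0.540 = 0.02375 m³/s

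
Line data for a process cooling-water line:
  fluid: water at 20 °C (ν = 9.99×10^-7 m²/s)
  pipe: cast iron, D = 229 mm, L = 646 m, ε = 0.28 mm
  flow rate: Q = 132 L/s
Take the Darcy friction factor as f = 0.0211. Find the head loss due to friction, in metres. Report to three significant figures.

h_f ≈ 31.2 m

V = 4Q/(πD²) = 4·0.132/(π·0.229²) = 3.205 m/s
h_f = f(L/D)V²/(2g) = 0.02110·(646/0.229)·3.205²/(2·9.81) = 31.16 m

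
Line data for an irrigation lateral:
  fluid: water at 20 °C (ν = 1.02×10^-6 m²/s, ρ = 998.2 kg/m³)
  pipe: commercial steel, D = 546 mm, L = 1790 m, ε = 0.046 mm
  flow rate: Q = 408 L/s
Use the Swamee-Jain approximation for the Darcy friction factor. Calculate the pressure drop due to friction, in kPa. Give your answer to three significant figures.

V = 4Q/(πD²) = 4·0.408/(π·0.546²) = 1.743 m/s
Re = VD/ν = 1.743·0.546/1.02×10^-6 = 9.33×10^5 → turbulent
ε/D = 0.046/546 = 8.42×10^-5
Swamee-Jain: f = 0.01335
h_f = f(L/D)V²/(2g) = 0.01335·(1790/0.546)·1.743²/(2·9.81) = 6.775 m
Δp = ρg·h_f = 998.2·9.81·6.775 = 66.34 kPa

Δp ≈ 66.3 kPa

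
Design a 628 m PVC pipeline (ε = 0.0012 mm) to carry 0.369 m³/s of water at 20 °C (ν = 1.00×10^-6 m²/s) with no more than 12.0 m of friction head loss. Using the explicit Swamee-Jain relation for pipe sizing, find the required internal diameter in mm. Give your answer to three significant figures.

Swamee-Jain (Type III): D = 0.66·[ε^1.25·(LQ²/(gh_f))^4.75 + ν·Q^9.4·(L/(gh_f))^5.2]^0.04
LQ²/(gh_f) = 0.7264; L/(gh_f) = 5.335
Term 1 = ε^1.25·(…)^4.75 = 8.70×10^-9; Term 2 = ν·Q^9.4·(…)^5.2 = 5.14×10^-7
D = 0.66·(8.70×10^-9 + 5.14×10^-7)^0.04 = 0.3701 m = 370 mm
Check: V = 3.43 m/s, Re = 1.27×10^6, f = 0.01125, h_f = 11.5 m ≈ 12.0 m ✓

D ≈ 370 mm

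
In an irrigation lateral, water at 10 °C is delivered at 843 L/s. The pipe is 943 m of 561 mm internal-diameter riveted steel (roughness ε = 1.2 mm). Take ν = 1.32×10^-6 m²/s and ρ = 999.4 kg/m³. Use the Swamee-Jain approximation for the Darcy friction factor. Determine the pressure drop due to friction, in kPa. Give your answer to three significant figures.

Δp ≈ 235 kPa

V = 4Q/(πD²) = 4·0.843/(π·0.561²) = 3.410 m/s
Re = VD/ν = 3.410·0.561/1.32×10^-6 = 1.45×10^6 → turbulent
ε/D = 1.2/561 = 0.00214
Swamee-Jain: f = 0.02402
h_f = f(L/D)V²/(2g) = 0.02402·(943/0.561)·3.410²/(2·9.81) = 23.94 m
Δp = ρg·h_f = 999.4·9.81·23.94 = 234.7 kPa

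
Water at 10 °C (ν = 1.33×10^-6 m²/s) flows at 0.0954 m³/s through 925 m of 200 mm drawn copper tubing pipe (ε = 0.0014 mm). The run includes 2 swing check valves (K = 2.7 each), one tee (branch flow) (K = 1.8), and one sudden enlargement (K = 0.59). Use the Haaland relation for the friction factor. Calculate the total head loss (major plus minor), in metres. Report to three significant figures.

H_L ≈ 32.7 m

V = 4Q/(πD²) = 3.037 m/s; V²/2g = 0.4700 m
Re = 4.57×10^5, ε/D = 7.00×10^-6 → f = 0.01335 (Haaland)
Major: h_f = f(L/D)·V²/2g = 0.01335·4625·0.4700 = 29.02 m
Minor: ΣK = 7.79; h_m = ΣK·V²/2g = 3.661 m
Total H_L = 29.02 + 3.661 = 32.68 m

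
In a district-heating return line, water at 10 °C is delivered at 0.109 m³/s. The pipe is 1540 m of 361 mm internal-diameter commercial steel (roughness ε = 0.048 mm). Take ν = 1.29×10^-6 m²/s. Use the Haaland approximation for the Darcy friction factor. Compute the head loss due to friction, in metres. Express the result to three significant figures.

V = 4Q/(πD²) = 4·0.109/(π·0.361²) = 1.065 m/s
Re = VD/ν = 1.065·0.361/1.29×10^-6 = 2.98×10^5 → turbulent
ε/D = 0.048/361 = 1.33×10^-4
Haaland: f = 0.01553
h_f = f(L/D)V²/(2g) = 0.01553·(1540/0.361)·1.065²/(2·9.81) = 3.829 m

h_f ≈ 3.83 m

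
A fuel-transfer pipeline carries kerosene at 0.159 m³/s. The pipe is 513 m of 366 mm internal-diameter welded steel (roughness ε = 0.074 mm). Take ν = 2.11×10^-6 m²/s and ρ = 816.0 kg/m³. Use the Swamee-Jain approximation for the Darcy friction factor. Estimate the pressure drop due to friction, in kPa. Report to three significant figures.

Δp ≈ 21.7 kPa

V = 4Q/(πD²) = 4·0.159/(π·0.366²) = 1.511 m/s
Re = VD/ν = 1.511·0.366/2.11×10^-6 = 2.62×10^5 → turbulent
ε/D = 0.074/366 = 2.02×10^-4
Swamee-Jain: f = 0.01658
h_f = f(L/D)V²/(2g) = 0.01658·(513/0.366)·1.511²/(2·9.81) = 2.705 m
Δp = ρg·h_f = 816.0·9.81·2.705 = 21.66 kPa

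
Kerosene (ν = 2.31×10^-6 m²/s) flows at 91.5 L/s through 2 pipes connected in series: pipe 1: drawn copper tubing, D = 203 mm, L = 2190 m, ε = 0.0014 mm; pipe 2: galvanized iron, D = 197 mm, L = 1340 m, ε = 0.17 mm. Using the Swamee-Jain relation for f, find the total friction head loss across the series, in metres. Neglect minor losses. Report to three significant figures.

Pipe 1: V = 2.827 m/s, Re = 2.48×10^5, ε/D = 6.90×10^-6, f = 0.01497, h_1 = f(L/D)V²/2g = 65.78 m
Pipe 2: V = 3.002 m/s, Re = 2.56×10^5, ε/D = 8.63×10^-4, f = 0.02033, h_2 = f(L/D)V²/2g = 63.50 m
Series → Q common, losses add: H = Σh = 129.3 m

H ≈ 129 m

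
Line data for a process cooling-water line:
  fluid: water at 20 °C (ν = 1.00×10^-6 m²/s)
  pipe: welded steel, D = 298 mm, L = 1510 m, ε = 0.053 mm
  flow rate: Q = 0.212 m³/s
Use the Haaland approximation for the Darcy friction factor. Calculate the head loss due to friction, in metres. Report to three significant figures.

h_f ≈ 34.4 m

V = 4Q/(πD²) = 4·0.212/(π·0.298²) = 3.040 m/s
Re = VD/ν = 3.040·0.298/1.00×10^-6 = 9.06×10^5 → turbulent
ε/D = 0.053/298 = 1.78×10^-4
Haaland: f = 0.01443
h_f = f(L/D)V²/(2g) = 0.01443·(1510/0.298)·3.040²/(2·9.81) = 34.43 m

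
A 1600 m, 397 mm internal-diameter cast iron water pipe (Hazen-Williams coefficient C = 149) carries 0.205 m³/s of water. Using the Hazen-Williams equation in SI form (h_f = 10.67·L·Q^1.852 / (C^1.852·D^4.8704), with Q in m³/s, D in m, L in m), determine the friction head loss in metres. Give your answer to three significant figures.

h_f = 10.67·1600·0.205^1.852 / (149^1.852·0.397^4.8704) = 7.708 m

h_f ≈ 7.71 m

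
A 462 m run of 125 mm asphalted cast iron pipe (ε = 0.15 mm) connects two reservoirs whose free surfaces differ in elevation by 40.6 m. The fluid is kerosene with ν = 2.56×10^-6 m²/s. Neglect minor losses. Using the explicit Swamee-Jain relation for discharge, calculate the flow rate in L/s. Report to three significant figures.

Q ≈ 38.3 L/s

Swamee-Jain (Type II): Q = -0.965·√(gD⁵h_f/L)·ln[ε/(3.7D) + √(3.17ν²L/(gD³h_f))]
√(gD⁵h_f/L) = √(9.81·0.125⁵·40.6/462) = 0.005129
ε/(3.7D) = 3.24×10^-4; √(3.17ν²L/(gD³h_f)) = 1.11×10^-4
Q = -0.965·0.005129·ln(4.354×10^-4) = 0.03831 m³/s
Check: V = 3.12 m/s, Re = 1.52×10^5, f = 0.02230, h_f = 40.9 m ≈ 40.6 m ✓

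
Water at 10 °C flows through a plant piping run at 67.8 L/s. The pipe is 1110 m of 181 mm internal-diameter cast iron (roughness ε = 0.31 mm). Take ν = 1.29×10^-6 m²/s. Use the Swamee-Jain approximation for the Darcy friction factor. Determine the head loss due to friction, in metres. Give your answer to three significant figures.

h_f ≈ 50.3 m

V = 4Q/(πD²) = 4·0.0678/(π·0.181²) = 2.635 m/s
Re = VD/ν = 2.635·0.181/1.29×10^-6 = 3.70×10^5 → turbulent
ε/D = 0.31/181 = 0.00171
Swamee-Jain: f = 0.02317
h_f = f(L/D)V²/(2g) = 0.02317·(1110/0.181)·2.635²/(2·9.81) = 50.28 m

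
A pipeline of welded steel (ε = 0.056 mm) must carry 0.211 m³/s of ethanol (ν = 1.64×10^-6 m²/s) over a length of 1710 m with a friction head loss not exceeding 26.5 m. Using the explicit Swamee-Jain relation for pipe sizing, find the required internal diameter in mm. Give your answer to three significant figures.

Swamee-Jain (Type III): D = 0.66·[ε^1.25·(LQ²/(gh_f))^4.75 + ν·Q^9.4·(L/(gh_f))^5.2]^0.04
LQ²/(gh_f) = 0.2929; L/(gh_f) = 6.578
Term 1 = ε^1.25·(…)^4.75 = 1.42×10^-8; Term 2 = ν·Q^9.4·(…)^5.2 = 1.31×10^-8
D = 0.66·(1.42×10^-8 + 1.31×10^-8)^0.04 = 0.3288 m = 329 mm
Check: V = 2.48 m/s, Re = 4.98×10^5, f = 0.01523, h_f = 24.9 m ≈ 26.5 m ✓

D ≈ 329 mm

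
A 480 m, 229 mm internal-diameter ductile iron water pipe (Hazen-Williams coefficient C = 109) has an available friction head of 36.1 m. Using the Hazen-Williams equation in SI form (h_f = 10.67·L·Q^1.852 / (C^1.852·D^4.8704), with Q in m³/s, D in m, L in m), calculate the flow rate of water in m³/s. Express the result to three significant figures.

Rearranging: Q = [h_f·C^1.852·D^4.8704 / (10.67·L)]^(1/1.852)
Q = [36.1·109^1.852·0.229^4.8704 / (10.67·480)]^0.540 = 0.1556 m³/s

Q ≈ 0.156 m³/s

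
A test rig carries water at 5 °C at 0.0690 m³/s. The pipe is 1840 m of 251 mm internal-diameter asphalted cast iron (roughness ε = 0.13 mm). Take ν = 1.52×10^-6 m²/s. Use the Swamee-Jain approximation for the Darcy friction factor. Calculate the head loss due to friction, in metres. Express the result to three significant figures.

V = 4Q/(πD²) = 4·0.0690/(π·0.251²) = 1.394 m/s
Re = VD/ν = 1.394·0.251/1.52×10^-6 = 2.30×10^5 → turbulent
ε/D = 0.13/251 = 5.18×10^-4
Swamee-Jain: f = 0.01880
h_f = f(L/D)V²/(2g) = 0.01880·(1840/0.251)·1.394²/(2·9.81) = 13.66 m

h_f ≈ 13.7 m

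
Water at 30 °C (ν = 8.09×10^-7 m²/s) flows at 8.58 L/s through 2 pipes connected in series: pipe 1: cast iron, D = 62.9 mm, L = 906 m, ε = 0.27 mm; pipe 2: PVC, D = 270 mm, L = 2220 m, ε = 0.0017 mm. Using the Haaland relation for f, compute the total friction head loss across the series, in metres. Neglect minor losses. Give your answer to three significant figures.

Pipe 1: V = 2.761 m/s, Re = 2.15×10^5, ε/D = 0.00429, f = 0.02951, h_1 = f(L/D)V²/2g = 165.2 m
Pipe 2: V = 0.1499 m/s, Re = 5.00×10^4, ε/D = 6.30×10^-6, f = 0.02073, h_2 = f(L/D)V²/2g = 0.1950 m
Series → Q common, losses add: H = Σh = 165.4 m

H ≈ 165 m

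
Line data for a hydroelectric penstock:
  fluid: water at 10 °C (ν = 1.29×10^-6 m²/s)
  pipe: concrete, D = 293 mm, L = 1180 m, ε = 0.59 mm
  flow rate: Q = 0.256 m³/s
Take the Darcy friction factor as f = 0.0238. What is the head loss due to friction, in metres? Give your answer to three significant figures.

V = 4Q/(πD²) = 4·0.256/(π·0.293²) = 3.797 m/s
h_f = f(L/D)V²/(2g) = 0.02380·(1180/0.293)·3.797²/(2·9.81) = 70.42 m

h_f ≈ 70.4 m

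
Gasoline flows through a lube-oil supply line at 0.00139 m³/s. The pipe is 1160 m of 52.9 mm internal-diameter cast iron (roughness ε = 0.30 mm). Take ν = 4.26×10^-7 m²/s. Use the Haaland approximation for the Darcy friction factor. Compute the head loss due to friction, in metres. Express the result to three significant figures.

h_f ≈ 14.6 m

V = 4Q/(πD²) = 4·0.00139/(π·0.0529²) = 0.6324 m/s
Re = VD/ν = 0.6324·0.0529/4.26×10^-7 = 7.85×10^4 → turbulent
ε/D = 0.30/52.9 = 0.00567
Haaland: f = 0.03262
h_f = f(L/D)V²/(2g) = 0.03262·(1160/0.0529)·0.6324²/(2·9.81) = 14.58 m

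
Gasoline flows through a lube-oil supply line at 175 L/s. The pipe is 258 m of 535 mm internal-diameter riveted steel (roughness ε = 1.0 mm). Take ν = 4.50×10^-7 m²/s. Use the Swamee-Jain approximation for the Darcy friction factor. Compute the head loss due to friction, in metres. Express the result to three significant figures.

h_f ≈ 0.347 m

V = 4Q/(πD²) = 4·0.175/(π·0.535²) = 0.7785 m/s
Re = VD/ν = 0.7785·0.535/4.50×10^-7 = 9.26×10^5 → turbulent
ε/D = 1.0/535 = 0.00187
Swamee-Jain: f = 0.02329
h_f = f(L/D)V²/(2g) = 0.02329·(258/0.535)·0.7785²/(2·9.81) = 0.3470 m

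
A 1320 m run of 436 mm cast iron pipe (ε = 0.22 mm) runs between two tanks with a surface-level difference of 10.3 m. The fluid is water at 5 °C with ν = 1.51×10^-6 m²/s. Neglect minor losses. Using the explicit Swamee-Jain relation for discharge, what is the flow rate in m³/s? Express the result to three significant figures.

Swamee-Jain (Type II): Q = -0.965·√(gD⁵h_f/L)·ln[ε/(3.7D) + √(3.17ν²L/(gD³h_f))]
√(gD⁵h_f/L) = √(9.81·0.436⁵·10.3/1320) = 0.03473
ε/(3.7D) = 1.36×10^-4; √(3.17ν²L/(gD³h_f)) = 3.38×10^-5
Q = -0.965·0.03473·ln(1.701×10^-4) = 0.2909 m³/s
Check: V = 1.95 m/s, Re = 5.63×10^5, f = 0.01771, h_f = 10.4 m ≈ 10.3 m ✓

Q ≈ 0.291 m³/s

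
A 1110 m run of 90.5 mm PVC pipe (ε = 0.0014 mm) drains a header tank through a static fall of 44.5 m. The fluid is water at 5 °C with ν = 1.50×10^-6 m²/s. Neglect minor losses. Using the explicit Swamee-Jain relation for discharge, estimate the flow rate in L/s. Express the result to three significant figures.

Swamee-Jain (Type II): Q = -0.965·√(gD⁵h_f/L)·ln[ε/(3.7D) + √(3.17ν²L/(gD³h_f))]
√(gD⁵h_f/L) = √(9.81·0.0905⁵·44.5/1110) = 0.001545
ε/(3.7D) = 4.18×10^-6; √(3.17ν²L/(gD³h_f)) = 1.56×10^-4
Q = -0.965·0.001545·ln(1.606×10^-4) = 0.01303 m³/s
Check: V = 2.03 m/s, Re = 1.22×10^5, f = 0.01724, h_f = 44.2 m ≈ 44.5 m ✓

Q ≈ 13.0 L/s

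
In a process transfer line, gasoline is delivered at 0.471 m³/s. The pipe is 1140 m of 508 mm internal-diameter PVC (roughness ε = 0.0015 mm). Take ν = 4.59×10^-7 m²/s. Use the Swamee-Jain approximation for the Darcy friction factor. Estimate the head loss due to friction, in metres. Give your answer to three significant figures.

h_f ≈ 6.24 m

V = 4Q/(πD²) = 4·0.471/(π·0.508²) = 2.324 m/s
Re = VD/ν = 2.324·0.508/4.59×10^-7 = 2.57×10^6 → turbulent
ε/D = 0.0015/508 = 2.95×10^-6
Swamee-Jain: f = 0.01010
h_f = f(L/D)V²/(2g) = 0.01010·(1140/0.508)·2.324²/(2·9.81) = 6.236 m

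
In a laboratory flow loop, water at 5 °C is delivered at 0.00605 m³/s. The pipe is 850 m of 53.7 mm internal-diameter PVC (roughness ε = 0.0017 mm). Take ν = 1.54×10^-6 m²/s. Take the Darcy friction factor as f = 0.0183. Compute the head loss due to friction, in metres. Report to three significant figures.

h_f ≈ 105 m

V = 4Q/(πD²) = 4·0.00605/(π·0.0537²) = 2.671 m/s
h_f = f(L/D)V²/(2g) = 0.01830·(850/0.0537)·2.671²/(2·9.81) = 105.3 m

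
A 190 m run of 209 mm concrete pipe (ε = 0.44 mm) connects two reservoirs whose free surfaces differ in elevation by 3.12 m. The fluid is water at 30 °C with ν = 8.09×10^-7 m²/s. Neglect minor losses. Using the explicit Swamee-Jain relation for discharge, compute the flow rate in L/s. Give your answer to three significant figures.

Swamee-Jain (Type II): Q = -0.965·√(gD⁵h_f/L)·ln[ε/(3.7D) + √(3.17ν²L/(gD³h_f))]
√(gD⁵h_f/L) = √(9.81·0.209⁵·3.12/190) = 0.008015
ε/(3.7D) = 5.69×10^-4; √(3.17ν²L/(gD³h_f)) = 3.76×10^-5
Q = -0.965·0.008015·ln(6.065×10^-4) = 0.05729 m³/s
Check: V = 1.67 m/s, Re = 4.31×10^5, f = 0.02427, h_f = 3.14 m ≈ 3.12 m ✓

Q ≈ 57.3 L/s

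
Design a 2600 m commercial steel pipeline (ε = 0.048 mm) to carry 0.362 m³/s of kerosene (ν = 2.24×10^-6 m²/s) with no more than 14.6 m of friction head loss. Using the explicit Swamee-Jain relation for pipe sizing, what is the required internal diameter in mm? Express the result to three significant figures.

D ≈ 496 mm

Swamee-Jain (Type III): D = 0.66·[ε^1.25·(LQ²/(gh_f))^4.75 + ν·Q^9.4·(L/(gh_f))^5.2]^0.04
LQ²/(gh_f) = 2.379; L/(gh_f) = 18.15
Term 1 = ε^1.25·(…)^4.75 = 2.45×10^-4; Term 2 = ν·Q^9.4·(…)^5.2 = 5.61×10^-4
D = 0.66·(2.45×10^-4 + 5.61×10^-4)^0.04 = 0.4964 m = 496 mm
Check: V = 1.87 m/s, Re = 4.15×10^5, f = 0.01476, h_f = 13.8 m ≈ 14.6 m ✓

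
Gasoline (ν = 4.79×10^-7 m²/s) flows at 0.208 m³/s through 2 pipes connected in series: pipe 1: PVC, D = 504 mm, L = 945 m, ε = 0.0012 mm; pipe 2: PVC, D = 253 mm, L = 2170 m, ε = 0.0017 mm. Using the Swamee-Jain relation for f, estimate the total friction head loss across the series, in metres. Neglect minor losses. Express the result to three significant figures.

H ≈ 79.7 m

Pipe 1: V = 1.043 m/s, Re = 1.10×10^6, ε/D = 2.38×10^-6, f = 0.01149, h_1 = f(L/D)V²/2g = 1.194 m
Pipe 2: V = 4.137 m/s, Re = 2.19×10^6, ε/D = 6.72×10^-6, f = 0.01049, h_2 = f(L/D)V²/2g = 78.50 m
Series → Q common, losses add: H = Σh = 79.69 m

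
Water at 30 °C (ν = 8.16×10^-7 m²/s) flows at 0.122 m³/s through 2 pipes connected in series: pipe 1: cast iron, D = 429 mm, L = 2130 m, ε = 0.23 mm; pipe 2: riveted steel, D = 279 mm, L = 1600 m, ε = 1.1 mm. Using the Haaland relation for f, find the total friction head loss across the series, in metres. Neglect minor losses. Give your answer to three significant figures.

Pipe 1: V = 0.8440 m/s, Re = 4.44×10^5, ε/D = 5.36×10^-4, f = 0.01790, h_1 = f(L/D)V²/2g = 3.226 m
Pipe 2: V = 1.996 m/s, Re = 6.82×10^5, ε/D = 0.00394, f = 0.02850, h_2 = f(L/D)V²/2g = 33.18 m
Series → Q common, losses add: H = Σh = 36.40 m

H ≈ 36.4 m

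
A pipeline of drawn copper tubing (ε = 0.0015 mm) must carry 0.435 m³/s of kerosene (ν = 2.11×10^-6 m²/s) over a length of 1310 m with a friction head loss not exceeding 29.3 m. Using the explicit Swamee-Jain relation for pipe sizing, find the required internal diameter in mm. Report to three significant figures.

D ≈ 392 mm

Swamee-Jain (Type III): D = 0.66·[ε^1.25·(LQ²/(gh_f))^4.75 + ν·Q^9.4·(L/(gh_f))^5.2]^0.04
LQ²/(gh_f) = 0.8624; L/(gh_f) = 4.558
Term 1 = ε^1.25·(…)^4.75 = 2.60×10^-8; Term 2 = ν·Q^9.4·(…)^5.2 = 2.25×10^-6
D = 0.66·(2.60×10^-8 + 2.25×10^-6)^0.04 = 0.3925 m = 392 mm
Check: V = 3.60 m/s, Re = 6.69×10^5, f = 0.01251, h_f = 27.5 m ≈ 29.3 m ✓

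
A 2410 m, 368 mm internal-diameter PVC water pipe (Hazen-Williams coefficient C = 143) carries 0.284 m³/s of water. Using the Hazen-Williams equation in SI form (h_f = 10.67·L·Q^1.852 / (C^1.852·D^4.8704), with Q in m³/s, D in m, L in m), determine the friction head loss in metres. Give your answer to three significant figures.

h_f ≈ 33.2 m

h_f = 10.67·2410·0.284^1.852 / (143^1.852·0.368^4.8704) = 33.15 m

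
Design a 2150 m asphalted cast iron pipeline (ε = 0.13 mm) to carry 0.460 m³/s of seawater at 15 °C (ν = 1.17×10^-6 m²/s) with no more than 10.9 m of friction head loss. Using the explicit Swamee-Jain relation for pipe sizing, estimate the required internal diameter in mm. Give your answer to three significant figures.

D ≈ 562 mm

Swamee-Jain (Type III): D = 0.66·[ε^1.25·(LQ²/(gh_f))^4.75 + ν·Q^9.4·(L/(gh_f))^5.2]^0.04
LQ²/(gh_f) = 4.255; L/(gh_f) = 20.11
Term 1 = ε^1.25·(…)^4.75 = 0.0135; Term 2 = ν·Q^9.4·(…)^5.2 = 0.00474
D = 0.66·(0.0135 + 0.00474)^0.04 = 0.5623 m = 562 mm
Check: V = 1.85 m/s, Re = 8.90×10^5, f = 0.01519, h_f = 10.2 m ≈ 10.9 m ✓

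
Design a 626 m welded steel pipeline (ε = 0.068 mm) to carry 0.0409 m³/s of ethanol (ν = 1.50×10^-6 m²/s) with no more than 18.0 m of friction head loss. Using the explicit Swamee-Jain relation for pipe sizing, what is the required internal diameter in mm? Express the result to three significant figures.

D ≈ 157 mm

Swamee-Jain (Type III): D = 0.66·[ε^1.25·(LQ²/(gh_f))^4.75 + ν·Q^9.4·(L/(gh_f))^5.2]^0.04
LQ²/(gh_f) = 0.005930; L/(gh_f) = 3.545
Term 1 = ε^1.25·(…)^4.75 = 1.63×10^-16; Term 2 = ν·Q^9.4·(…)^5.2 = 9.65×10^-17
D = 0.66·(1.63×10^-16 + 9.65×10^-17)^0.04 = 0.1571 m = 157 mm
Check: V = 2.11 m/s, Re = 2.21×10^5, f = 0.01840, h_f = 16.6 m ≈ 18.0 m ✓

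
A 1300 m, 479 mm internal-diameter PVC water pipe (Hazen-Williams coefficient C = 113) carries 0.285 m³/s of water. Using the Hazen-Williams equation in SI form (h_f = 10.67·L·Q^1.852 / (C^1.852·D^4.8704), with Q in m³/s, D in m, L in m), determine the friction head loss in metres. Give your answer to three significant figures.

h_f = 10.67·1300·0.285^1.852 / (113^1.852·0.479^4.8704) = 7.710 m

h_f ≈ 7.71 m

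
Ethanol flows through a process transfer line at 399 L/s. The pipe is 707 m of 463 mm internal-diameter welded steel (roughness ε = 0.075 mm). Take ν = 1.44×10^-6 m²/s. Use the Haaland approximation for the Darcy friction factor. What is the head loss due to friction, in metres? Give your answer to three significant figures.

V = 4Q/(πD²) = 4·0.399/(π·0.463²) = 2.370 m/s
Re = VD/ν = 2.370·0.463/1.44×10^-6 = 7.62×10^5 → turbulent
ε/D = 0.075/463 = 1.62×10^-4
Haaland: f = 0.01441
h_f = f(L/D)V²/(2g) = 0.01441·(707/0.463)·2.370²/(2·9.81) = 6.300 m

h_f ≈ 6.30 m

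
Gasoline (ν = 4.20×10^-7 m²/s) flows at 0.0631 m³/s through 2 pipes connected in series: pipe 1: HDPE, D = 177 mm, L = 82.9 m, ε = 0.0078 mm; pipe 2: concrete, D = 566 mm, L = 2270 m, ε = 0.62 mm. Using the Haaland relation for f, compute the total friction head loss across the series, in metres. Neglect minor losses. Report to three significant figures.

Pipe 1: V = 2.564 m/s, Re = 1.08×10^6, ε/D = 4.41×10^-5, f = 0.01230, h_1 = f(L/D)V²/2g = 1.932 m
Pipe 2: V = 0.2508 m/s, Re = 3.38×10^5, ε/D = 0.00110, f = 0.02083, h_2 = f(L/D)V²/2g = 0.2678 m
Series → Q common, losses add: H = Σh = 2.199 m

H ≈ 2.20 m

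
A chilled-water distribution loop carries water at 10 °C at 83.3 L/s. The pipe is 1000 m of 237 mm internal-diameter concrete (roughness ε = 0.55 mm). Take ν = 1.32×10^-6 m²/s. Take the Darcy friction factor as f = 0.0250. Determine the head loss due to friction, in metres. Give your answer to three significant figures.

h_f ≈ 19.2 m

V = 4Q/(πD²) = 4·0.0833/(π·0.237²) = 1.888 m/s
h_f = f(L/D)V²/(2g) = 0.02500·(1000/0.237)·1.888²/(2·9.81) = 19.17 m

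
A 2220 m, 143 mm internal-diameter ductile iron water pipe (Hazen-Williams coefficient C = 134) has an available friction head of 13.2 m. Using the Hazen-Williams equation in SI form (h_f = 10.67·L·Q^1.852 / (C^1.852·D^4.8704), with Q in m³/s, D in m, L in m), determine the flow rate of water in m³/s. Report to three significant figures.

Rearranging: Q = [h_f·C^1.852·D^4.8704 / (10.67·L)]^(1/1.852)
Q = [13.2·134^1.852·0.143^4.8704 / (10.67·2220)]^0.540 = 0.01409 m³/s

Q ≈ 0.0141 m³/s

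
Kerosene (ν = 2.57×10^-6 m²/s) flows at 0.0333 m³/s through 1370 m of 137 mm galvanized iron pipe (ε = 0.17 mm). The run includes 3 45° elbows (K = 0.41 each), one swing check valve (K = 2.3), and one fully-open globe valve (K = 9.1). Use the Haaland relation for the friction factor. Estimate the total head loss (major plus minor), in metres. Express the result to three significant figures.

V = 4Q/(πD²) = 2.259 m/s; V²/2g = 0.2601 m
Re = 1.20×10^5, ε/D = 0.00124 → f = 0.02246 (Haaland)
Major: h_f = f(L/D)·V²/2g = 0.02246·10000·0.2601 = 58.42 m
Minor: ΣK = 12.6; h_m = ΣK·V²/2g = 3.285 m
Total H_L = 58.42 + 3.285 = 61.71 m

H_L ≈ 61.7 m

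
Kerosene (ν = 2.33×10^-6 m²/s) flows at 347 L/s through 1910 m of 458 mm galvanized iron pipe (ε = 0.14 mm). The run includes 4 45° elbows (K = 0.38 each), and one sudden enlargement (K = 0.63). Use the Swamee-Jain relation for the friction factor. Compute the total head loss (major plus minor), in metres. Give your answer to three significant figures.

V = 4Q/(πD²) = 2.106 m/s; V²/2g = 0.2261 m
Re = 4.14×10^5, ε/D = 3.06×10^-4 → f = 0.01664 (Swamee-Jain)
Major: h_f = f(L/D)·V²/2g = 0.01664·4170·0.2261 = 15.69 m
Minor: ΣK = 2.15; h_m = ΣK·V²/2g = 0.4861 m
Total H_L = 15.69 + 0.4861 = 16.18 m

H_L ≈ 16.2 m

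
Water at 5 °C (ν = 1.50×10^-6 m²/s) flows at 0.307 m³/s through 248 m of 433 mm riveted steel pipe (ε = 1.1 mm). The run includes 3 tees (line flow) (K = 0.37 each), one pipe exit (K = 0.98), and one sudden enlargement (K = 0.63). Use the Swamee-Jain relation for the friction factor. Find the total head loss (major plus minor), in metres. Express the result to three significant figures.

V = 4Q/(πD²) = 2.085 m/s; V²/2g = 0.2215 m
Re = 6.02×10^5, ε/D = 0.00254 → f = 0.02534 (Swamee-Jain)
Major: h_f = f(L/D)·V²/2g = 0.02534·572.7·0.2215 = 3.215 m
Minor: ΣK = 2.72; h_m = ΣK·V²/2g = 0.6026 m
Total H_L = 3.215 + 0.6026 = 3.818 m

H_L ≈ 3.82 m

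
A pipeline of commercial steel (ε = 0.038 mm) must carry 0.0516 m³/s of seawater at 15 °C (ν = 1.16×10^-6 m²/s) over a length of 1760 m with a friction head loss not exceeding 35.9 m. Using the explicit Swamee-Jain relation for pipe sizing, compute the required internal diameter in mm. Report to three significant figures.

Swamee-Jain (Type III): D = 0.66·[ε^1.25·(LQ²/(gh_f))^4.75 + ν·Q^9.4·(L/(gh_f))^5.2]^0.04
LQ²/(gh_f) = 0.01331; L/(gh_f) = 4.997
Term 1 = ε^1.25·(…)^4.75 = 3.66×10^-15; Term 2 = ν·Q^9.4·(…)^5.2 = 3.95×10^-15
D = 0.66·(3.66×10^-15 + 3.95×10^-15)^0.04 = 0.1798 m = 180 mm
Check: V = 2.03 m/s, Re = 3.15×10^5, f = 0.01631, h_f = 33.6 m ≈ 35.9 m ✓

D ≈ 180 mm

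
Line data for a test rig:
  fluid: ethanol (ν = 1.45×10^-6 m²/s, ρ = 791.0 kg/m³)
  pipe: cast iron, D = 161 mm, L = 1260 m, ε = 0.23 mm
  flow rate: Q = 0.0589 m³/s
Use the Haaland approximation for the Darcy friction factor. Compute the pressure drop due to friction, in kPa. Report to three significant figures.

Δp ≈ 573 kPa

V = 4Q/(πD²) = 4·0.0589/(π·0.161²) = 2.893 m/s
Re = VD/ν = 2.893·0.161/1.45×10^-6 = 3.21×10^5 → turbulent
ε/D = 0.23/161 = 0.00143
Haaland: f = 0.02213
h_f = f(L/D)V²/(2g) = 0.02213·(1260/0.161)·2.893²/(2·9.81) = 73.87 m
Δp = ρg·h_f = 791.0·9.81·73.87 = 573.2 kPa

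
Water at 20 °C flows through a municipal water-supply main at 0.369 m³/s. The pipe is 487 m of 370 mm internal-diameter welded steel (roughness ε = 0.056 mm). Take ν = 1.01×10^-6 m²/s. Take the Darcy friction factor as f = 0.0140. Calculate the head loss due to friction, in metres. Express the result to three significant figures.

h_f ≈ 11.1 m

V = 4Q/(πD²) = 4·0.369/(π·0.370²) = 3.432 m/s
h_f = f(L/D)V²/(2g) = 0.01400·(487/0.370)·3.432²/(2·9.81) = 11.06 m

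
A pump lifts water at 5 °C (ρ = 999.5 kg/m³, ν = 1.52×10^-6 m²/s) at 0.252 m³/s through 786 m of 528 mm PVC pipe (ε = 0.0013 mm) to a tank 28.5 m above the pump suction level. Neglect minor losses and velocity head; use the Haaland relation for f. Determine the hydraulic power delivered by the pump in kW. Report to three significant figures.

P_hyd ≈ 73.8 kW

V = 4Q/(πD²) = 1.151 m/s; Re = 4.00×10^5; ε/D = 2.46×10^-6; f = 0.01362
h_f = f(L/D)V²/2g = 1.369 m
Total head H = z + h_f = 28.5 + 1.369 = 29.87 m
P_hyd = ρgQH = 999.5·9.81·0.252·29.87 = 73.80 kW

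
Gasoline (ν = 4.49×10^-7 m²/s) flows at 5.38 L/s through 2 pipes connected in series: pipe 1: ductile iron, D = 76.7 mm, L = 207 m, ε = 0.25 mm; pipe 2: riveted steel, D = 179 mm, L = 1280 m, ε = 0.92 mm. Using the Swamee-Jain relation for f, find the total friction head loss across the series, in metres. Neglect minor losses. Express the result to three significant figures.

Pipe 1: V = 1.164 m/s, Re = 1.99×10^5, ε/D = 0.00326, f = 0.02761, h_1 = f(L/D)V²/2g = 5.148 m
Pipe 2: V = 0.2138 m/s, Re = 8.52×10^4, ε/D = 0.00514, f = 0.03197, h_2 = f(L/D)V²/2g = 0.5326 m
Series → Q common, losses add: H = Σh = 5.681 m

H ≈ 5.68 m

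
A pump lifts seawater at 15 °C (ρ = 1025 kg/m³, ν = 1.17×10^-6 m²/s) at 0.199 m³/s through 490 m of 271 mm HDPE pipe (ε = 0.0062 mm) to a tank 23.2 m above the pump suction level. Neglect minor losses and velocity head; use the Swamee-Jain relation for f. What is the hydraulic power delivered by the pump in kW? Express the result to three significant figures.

V = 4Q/(πD²) = 3.450 m/s; Re = 7.99×10^5; ε/D = 2.29×10^-5; f = 0.01253
h_f = f(L/D)V²/2g = 13.75 m
Total head H = z + h_f = 23.2 + 13.75 = 36.95 m
P_hyd = ρgQH = 1025·9.81·0.199·36.95 = 73.93 kW

P_hyd ≈ 73.9 kW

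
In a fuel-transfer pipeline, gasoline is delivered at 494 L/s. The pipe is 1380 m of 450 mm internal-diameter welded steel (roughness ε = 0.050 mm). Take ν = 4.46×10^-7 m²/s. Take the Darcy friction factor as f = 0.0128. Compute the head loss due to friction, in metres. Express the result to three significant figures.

h_f ≈ 19.3 m

V = 4Q/(πD²) = 4·0.494/(π·0.450²) = 3.106 m/s
h_f = f(L/D)V²/(2g) = 0.01280·(1380/0.450)·3.106²/(2·9.81) = 19.30 m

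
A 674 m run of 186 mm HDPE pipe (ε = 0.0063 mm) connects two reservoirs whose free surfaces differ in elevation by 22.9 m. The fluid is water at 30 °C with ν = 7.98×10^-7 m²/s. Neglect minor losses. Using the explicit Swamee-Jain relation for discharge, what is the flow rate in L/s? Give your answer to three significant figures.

Q ≈ 84.2 L/s

Swamee-Jain (Type II): Q = -0.965·√(gD⁵h_f/L)·ln[ε/(3.7D) + √(3.17ν²L/(gD³h_f))]
√(gD⁵h_f/L) = √(9.81·0.186⁵·22.9/674) = 0.008614
ε/(3.7D) = 9.15×10^-6; √(3.17ν²L/(gD³h_f)) = 3.07×10^-5
Q = -0.965·0.008614·ln(3.983×10^-5) = 0.08421 m³/s
Check: V = 3.10 m/s, Re = 7.22×10^5, f = 0.01291, h_f = 22.9 m ≈ 22.9 m ✓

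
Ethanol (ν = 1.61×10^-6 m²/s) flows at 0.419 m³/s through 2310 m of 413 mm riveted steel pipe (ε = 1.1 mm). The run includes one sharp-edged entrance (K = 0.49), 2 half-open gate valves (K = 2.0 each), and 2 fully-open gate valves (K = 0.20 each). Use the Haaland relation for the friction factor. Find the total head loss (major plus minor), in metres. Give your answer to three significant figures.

H_L ≈ 73.6 m

V = 4Q/(πD²) = 3.128 m/s; V²/2g = 0.4986 m
Re = 8.02×10^5, ε/D = 0.00266 → f = 0.02553 (Haaland)
Major: h_f = f(L/D)·V²/2g = 0.02553·5593·0.4986 = 71.19 m
Minor: ΣK = 4.89; h_m = ΣK·V²/2g = 2.438 m
Total H_L = 71.19 + 2.438 = 73.63 m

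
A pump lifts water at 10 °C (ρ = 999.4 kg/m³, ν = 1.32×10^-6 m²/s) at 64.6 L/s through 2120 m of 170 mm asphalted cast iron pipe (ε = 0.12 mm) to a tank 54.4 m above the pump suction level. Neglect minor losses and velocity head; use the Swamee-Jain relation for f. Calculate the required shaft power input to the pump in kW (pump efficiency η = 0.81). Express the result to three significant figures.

V = 4Q/(πD²) = 2.846 m/s; Re = 3.67×10^5; ε/D = 7.06×10^-4; f = 0.01922
h_f = f(L/D)V²/2g = 98.93 m
Total head H = z + h_f = 54.4 + 98.93 = 153.3 m
P_hyd = ρgQH = 999.4·9.81·0.0646·153.3 = 97.11 kW
P_shaft = P_hyd/η = 97.11/0.81 = 119.9 kW

P_shaft ≈ 120 kW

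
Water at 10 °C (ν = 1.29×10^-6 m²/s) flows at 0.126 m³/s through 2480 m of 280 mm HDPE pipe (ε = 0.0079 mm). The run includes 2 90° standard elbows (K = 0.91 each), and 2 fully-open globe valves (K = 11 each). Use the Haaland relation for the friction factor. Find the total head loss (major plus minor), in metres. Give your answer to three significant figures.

V = 4Q/(πD²) = 2.046 m/s; V²/2g = 0.2134 m
Re = 4.44×10^5, ε/D = 2.82×10^-5 → f = 0.01366 (Haaland)
Major: h_f = f(L/D)·V²/2g = 0.01366·8857·0.2134 = 25.81 m
Minor: ΣK = 23.8; h_m = ΣK·V²/2g = 5.084 m
Total H_L = 25.81 + 5.084 = 30.90 m

H_L ≈ 30.9 m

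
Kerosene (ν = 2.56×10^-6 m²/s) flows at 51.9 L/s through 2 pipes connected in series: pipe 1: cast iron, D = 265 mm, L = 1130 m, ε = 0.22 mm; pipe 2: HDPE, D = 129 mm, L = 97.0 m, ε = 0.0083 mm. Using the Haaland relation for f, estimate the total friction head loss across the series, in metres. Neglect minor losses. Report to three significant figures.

Pipe 1: V = 0.9410 m/s, Re = 9.74×10^4, ε/D = 8.30×10^-4, f = 0.02142, h_1 = f(L/D)V²/2g = 4.122 m
Pipe 2: V = 3.971 m/s, Re = 2.00×10^5, ε/D = 6.43×10^-5, f = 0.01593, h_2 = f(L/D)V²/2g = 9.629 m
Series → Q common, losses add: H = Σh = 13.75 m

H ≈ 13.8 m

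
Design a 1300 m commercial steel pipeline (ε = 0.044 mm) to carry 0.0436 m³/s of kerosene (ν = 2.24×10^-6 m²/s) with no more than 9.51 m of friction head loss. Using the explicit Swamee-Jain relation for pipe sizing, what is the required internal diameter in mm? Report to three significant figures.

D ≈ 211 mm

Swamee-Jain (Type III): D = 0.66·[ε^1.25·(LQ²/(gh_f))^4.75 + ν·Q^9.4·(L/(gh_f))^5.2]^0.04
LQ²/(gh_f) = 0.02649; L/(gh_f) = 13.93
Term 1 = ε^1.25·(…)^4.75 = 1.16×10^-13; Term 2 = ν·Q^9.4·(…)^5.2 = 3.24×10^-13
D = 0.66·(1.16×10^-13 + 3.24×10^-13)^0.04 = 0.2115 m = 211 mm
Check: V = 1.24 m/s, Re = 1.17×10^5, f = 0.01856, h_f = 8.96 m ≈ 9.51 m ✓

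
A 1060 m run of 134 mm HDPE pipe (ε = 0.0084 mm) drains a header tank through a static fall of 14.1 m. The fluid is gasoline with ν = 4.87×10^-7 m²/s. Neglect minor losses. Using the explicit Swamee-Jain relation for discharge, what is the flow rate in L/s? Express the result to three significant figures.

Swamee-Jain (Type II): Q = -0.965·√(gD⁵h_f/L)·ln[ε/(3.7D) + √(3.17ν²L/(gD³h_f))]
√(gD⁵h_f/L) = √(9.81·0.134⁵·14.1/1060) = 0.002374
ε/(3.7D) = 1.69×10^-5; √(3.17ν²L/(gD³h_f)) = 4.89×10^-5
Q = -0.965·0.002374·ln(6.588×10^-5) = 0.02206 m³/s
Check: V = 1.56 m/s, Re = 4.30×10^5, f = 0.01429, h_f = 14.1 m ≈ 14.1 m ✓

Q ≈ 22.1 L/s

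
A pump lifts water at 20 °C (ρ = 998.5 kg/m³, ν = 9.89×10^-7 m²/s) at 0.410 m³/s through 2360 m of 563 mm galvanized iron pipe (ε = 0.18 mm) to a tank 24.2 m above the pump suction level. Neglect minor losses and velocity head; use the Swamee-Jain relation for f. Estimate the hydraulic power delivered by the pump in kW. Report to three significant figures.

P_hyd ≈ 134 kW

V = 4Q/(πD²) = 1.647 m/s; Re = 9.38×10^5; ε/D = 3.20×10^-4; f = 0.01597
h_f = f(L/D)V²/2g = 9.257 m
Total head H = z + h_f = 24.2 + 9.257 = 33.46 m
P_hyd = ρgQH = 998.5·9.81·0.410·33.46 = 134.4 kW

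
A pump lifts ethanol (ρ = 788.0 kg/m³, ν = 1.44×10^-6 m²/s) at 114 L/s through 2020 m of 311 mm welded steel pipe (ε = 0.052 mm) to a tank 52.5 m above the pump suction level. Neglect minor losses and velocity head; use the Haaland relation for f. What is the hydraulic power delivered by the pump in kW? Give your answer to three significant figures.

P_hyd ≈ 56.6 kW

V = 4Q/(πD²) = 1.501 m/s; Re = 3.24×10^5; ε/D = 1.67×10^-4; f = 0.01566
h_f = f(L/D)V²/2g = 11.67 m
Total head H = z + h_f = 52.5 + 11.67 = 64.17 m
P_hyd = ρgQH = 788.0·9.81·0.114·64.17 = 56.55 kW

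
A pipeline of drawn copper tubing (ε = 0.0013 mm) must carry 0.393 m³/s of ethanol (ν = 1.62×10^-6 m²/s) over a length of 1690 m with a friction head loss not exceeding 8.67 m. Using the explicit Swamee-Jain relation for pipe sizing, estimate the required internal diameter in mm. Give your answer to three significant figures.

Swamee-Jain (Type III): D = 0.66·[ε^1.25·(LQ²/(gh_f))^4.75 + ν·Q^9.4·(L/(gh_f))^5.2]^0.04
LQ²/(gh_f) = 3.069; L/(gh_f) = 19.87
Term 1 = ε^1.25·(…)^4.75 = 9.03×10^-6; Term 2 = ν·Q^9.4·(…)^5.2 = 0.00140
D = 0.66·(9.03×10^-6 + 0.00140)^0.04 = 0.5076 m = 508 mm
Check: V = 1.94 m/s, Re = 6.08×10^5, f = 0.01269, h_f = 8.12 m ≈ 8.67 m ✓

D ≈ 508 mm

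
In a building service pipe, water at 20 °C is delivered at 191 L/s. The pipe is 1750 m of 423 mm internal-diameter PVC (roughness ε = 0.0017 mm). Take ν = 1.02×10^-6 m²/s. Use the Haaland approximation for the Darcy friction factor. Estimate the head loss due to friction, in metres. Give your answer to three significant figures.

h_f ≈ 5.00 m

V = 4Q/(πD²) = 4·0.191/(π·0.423²) = 1.359 m/s
Re = VD/ν = 1.359·0.423/1.02×10^-6 = 5.64×10^5 → turbulent
ε/D = 0.0017/423 = 4.02×10^-6
Haaland: f = 0.01284
h_f = f(L/D)V²/(2g) = 0.01284·(1750/0.423)·1.359²/(2·9.81) = 4.999 m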